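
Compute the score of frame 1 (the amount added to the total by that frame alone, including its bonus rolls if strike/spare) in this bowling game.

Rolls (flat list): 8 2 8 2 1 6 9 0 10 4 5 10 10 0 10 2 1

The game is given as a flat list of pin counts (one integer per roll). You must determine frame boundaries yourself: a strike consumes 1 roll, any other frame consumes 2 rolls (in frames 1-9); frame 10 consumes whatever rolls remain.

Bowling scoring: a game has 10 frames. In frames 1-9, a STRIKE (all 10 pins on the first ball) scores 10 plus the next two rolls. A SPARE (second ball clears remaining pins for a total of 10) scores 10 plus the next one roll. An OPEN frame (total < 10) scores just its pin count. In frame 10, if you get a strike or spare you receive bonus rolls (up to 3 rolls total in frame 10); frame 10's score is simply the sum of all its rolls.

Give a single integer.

Answer: 18

Derivation:
Frame 1: SPARE (8+2=10). 10 + next roll (8) = 18. Cumulative: 18
Frame 2: SPARE (8+2=10). 10 + next roll (1) = 11. Cumulative: 29
Frame 3: OPEN (1+6=7). Cumulative: 36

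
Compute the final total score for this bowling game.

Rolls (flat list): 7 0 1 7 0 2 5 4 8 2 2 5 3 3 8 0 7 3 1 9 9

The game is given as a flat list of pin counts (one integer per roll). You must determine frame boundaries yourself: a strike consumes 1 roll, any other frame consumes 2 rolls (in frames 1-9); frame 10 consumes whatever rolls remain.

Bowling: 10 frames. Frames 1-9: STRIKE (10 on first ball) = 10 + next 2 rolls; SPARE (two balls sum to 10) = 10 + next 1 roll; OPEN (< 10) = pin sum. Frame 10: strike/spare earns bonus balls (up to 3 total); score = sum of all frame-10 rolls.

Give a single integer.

Frame 1: OPEN (7+0=7). Cumulative: 7
Frame 2: OPEN (1+7=8). Cumulative: 15
Frame 3: OPEN (0+2=2). Cumulative: 17
Frame 4: OPEN (5+4=9). Cumulative: 26
Frame 5: SPARE (8+2=10). 10 + next roll (2) = 12. Cumulative: 38
Frame 6: OPEN (2+5=7). Cumulative: 45
Frame 7: OPEN (3+3=6). Cumulative: 51
Frame 8: OPEN (8+0=8). Cumulative: 59
Frame 9: SPARE (7+3=10). 10 + next roll (1) = 11. Cumulative: 70
Frame 10: SPARE. Sum of all frame-10 rolls (1+9+9) = 19. Cumulative: 89

Answer: 89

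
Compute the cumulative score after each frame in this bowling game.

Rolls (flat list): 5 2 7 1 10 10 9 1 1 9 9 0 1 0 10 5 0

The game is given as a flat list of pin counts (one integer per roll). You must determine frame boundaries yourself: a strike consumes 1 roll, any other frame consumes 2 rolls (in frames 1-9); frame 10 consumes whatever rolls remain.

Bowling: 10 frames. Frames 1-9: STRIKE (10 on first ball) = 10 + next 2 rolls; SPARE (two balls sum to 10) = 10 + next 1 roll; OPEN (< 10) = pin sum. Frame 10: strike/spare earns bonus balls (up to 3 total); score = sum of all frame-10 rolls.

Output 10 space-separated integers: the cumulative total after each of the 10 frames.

Answer: 7 15 44 64 75 94 103 104 119 124

Derivation:
Frame 1: OPEN (5+2=7). Cumulative: 7
Frame 2: OPEN (7+1=8). Cumulative: 15
Frame 3: STRIKE. 10 + next two rolls (10+9) = 29. Cumulative: 44
Frame 4: STRIKE. 10 + next two rolls (9+1) = 20. Cumulative: 64
Frame 5: SPARE (9+1=10). 10 + next roll (1) = 11. Cumulative: 75
Frame 6: SPARE (1+9=10). 10 + next roll (9) = 19. Cumulative: 94
Frame 7: OPEN (9+0=9). Cumulative: 103
Frame 8: OPEN (1+0=1). Cumulative: 104
Frame 9: STRIKE. 10 + next two rolls (5+0) = 15. Cumulative: 119
Frame 10: OPEN. Sum of all frame-10 rolls (5+0) = 5. Cumulative: 124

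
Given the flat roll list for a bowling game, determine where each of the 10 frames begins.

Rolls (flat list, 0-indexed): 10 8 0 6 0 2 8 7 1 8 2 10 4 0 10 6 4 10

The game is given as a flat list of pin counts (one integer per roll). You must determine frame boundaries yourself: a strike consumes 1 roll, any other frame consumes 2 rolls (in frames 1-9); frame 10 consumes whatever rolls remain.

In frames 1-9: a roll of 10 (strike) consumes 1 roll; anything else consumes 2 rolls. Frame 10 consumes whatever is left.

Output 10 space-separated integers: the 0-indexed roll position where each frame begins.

Frame 1 starts at roll index 0: roll=10 (strike), consumes 1 roll
Frame 2 starts at roll index 1: rolls=8,0 (sum=8), consumes 2 rolls
Frame 3 starts at roll index 3: rolls=6,0 (sum=6), consumes 2 rolls
Frame 4 starts at roll index 5: rolls=2,8 (sum=10), consumes 2 rolls
Frame 5 starts at roll index 7: rolls=7,1 (sum=8), consumes 2 rolls
Frame 6 starts at roll index 9: rolls=8,2 (sum=10), consumes 2 rolls
Frame 7 starts at roll index 11: roll=10 (strike), consumes 1 roll
Frame 8 starts at roll index 12: rolls=4,0 (sum=4), consumes 2 rolls
Frame 9 starts at roll index 14: roll=10 (strike), consumes 1 roll
Frame 10 starts at roll index 15: 3 remaining rolls

Answer: 0 1 3 5 7 9 11 12 14 15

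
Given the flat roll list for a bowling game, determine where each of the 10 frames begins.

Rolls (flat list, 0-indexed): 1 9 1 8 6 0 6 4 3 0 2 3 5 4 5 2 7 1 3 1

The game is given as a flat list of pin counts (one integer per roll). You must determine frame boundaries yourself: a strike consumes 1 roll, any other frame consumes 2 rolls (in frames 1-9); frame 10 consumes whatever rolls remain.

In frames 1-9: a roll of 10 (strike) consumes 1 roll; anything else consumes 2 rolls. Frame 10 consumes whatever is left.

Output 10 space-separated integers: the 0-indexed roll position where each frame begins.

Frame 1 starts at roll index 0: rolls=1,9 (sum=10), consumes 2 rolls
Frame 2 starts at roll index 2: rolls=1,8 (sum=9), consumes 2 rolls
Frame 3 starts at roll index 4: rolls=6,0 (sum=6), consumes 2 rolls
Frame 4 starts at roll index 6: rolls=6,4 (sum=10), consumes 2 rolls
Frame 5 starts at roll index 8: rolls=3,0 (sum=3), consumes 2 rolls
Frame 6 starts at roll index 10: rolls=2,3 (sum=5), consumes 2 rolls
Frame 7 starts at roll index 12: rolls=5,4 (sum=9), consumes 2 rolls
Frame 8 starts at roll index 14: rolls=5,2 (sum=7), consumes 2 rolls
Frame 9 starts at roll index 16: rolls=7,1 (sum=8), consumes 2 rolls
Frame 10 starts at roll index 18: 2 remaining rolls

Answer: 0 2 4 6 8 10 12 14 16 18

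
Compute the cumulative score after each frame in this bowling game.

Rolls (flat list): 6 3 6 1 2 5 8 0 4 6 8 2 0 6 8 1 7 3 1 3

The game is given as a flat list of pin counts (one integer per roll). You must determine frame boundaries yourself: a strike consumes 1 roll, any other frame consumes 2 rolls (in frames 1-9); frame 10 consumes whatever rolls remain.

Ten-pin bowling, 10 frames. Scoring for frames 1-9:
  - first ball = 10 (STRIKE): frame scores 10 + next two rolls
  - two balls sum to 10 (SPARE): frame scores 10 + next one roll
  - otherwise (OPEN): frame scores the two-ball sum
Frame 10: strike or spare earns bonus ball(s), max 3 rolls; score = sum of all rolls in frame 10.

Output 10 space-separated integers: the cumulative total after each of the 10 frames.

Frame 1: OPEN (6+3=9). Cumulative: 9
Frame 2: OPEN (6+1=7). Cumulative: 16
Frame 3: OPEN (2+5=7). Cumulative: 23
Frame 4: OPEN (8+0=8). Cumulative: 31
Frame 5: SPARE (4+6=10). 10 + next roll (8) = 18. Cumulative: 49
Frame 6: SPARE (8+2=10). 10 + next roll (0) = 10. Cumulative: 59
Frame 7: OPEN (0+6=6). Cumulative: 65
Frame 8: OPEN (8+1=9). Cumulative: 74
Frame 9: SPARE (7+3=10). 10 + next roll (1) = 11. Cumulative: 85
Frame 10: OPEN. Sum of all frame-10 rolls (1+3) = 4. Cumulative: 89

Answer: 9 16 23 31 49 59 65 74 85 89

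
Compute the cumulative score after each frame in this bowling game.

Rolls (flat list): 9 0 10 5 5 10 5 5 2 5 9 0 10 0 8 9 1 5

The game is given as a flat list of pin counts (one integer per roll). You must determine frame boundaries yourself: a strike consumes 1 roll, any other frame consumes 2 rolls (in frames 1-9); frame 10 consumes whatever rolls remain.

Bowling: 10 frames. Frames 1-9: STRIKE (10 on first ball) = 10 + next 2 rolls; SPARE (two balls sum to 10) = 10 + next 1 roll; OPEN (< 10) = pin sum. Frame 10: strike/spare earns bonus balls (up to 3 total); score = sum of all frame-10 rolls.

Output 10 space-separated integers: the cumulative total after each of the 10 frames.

Frame 1: OPEN (9+0=9). Cumulative: 9
Frame 2: STRIKE. 10 + next two rolls (5+5) = 20. Cumulative: 29
Frame 3: SPARE (5+5=10). 10 + next roll (10) = 20. Cumulative: 49
Frame 4: STRIKE. 10 + next two rolls (5+5) = 20. Cumulative: 69
Frame 5: SPARE (5+5=10). 10 + next roll (2) = 12. Cumulative: 81
Frame 6: OPEN (2+5=7). Cumulative: 88
Frame 7: OPEN (9+0=9). Cumulative: 97
Frame 8: STRIKE. 10 + next two rolls (0+8) = 18. Cumulative: 115
Frame 9: OPEN (0+8=8). Cumulative: 123
Frame 10: SPARE. Sum of all frame-10 rolls (9+1+5) = 15. Cumulative: 138

Answer: 9 29 49 69 81 88 97 115 123 138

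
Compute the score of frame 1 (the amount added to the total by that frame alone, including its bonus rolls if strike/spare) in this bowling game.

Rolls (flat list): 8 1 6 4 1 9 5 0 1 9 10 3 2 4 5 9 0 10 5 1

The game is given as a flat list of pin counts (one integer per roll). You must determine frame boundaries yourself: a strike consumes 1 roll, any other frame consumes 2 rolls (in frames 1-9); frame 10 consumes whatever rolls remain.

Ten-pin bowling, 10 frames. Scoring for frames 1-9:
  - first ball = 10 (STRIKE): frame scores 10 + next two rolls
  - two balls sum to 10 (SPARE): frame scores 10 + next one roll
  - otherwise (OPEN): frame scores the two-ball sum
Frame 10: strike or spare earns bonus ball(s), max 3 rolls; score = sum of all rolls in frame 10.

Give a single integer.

Frame 1: OPEN (8+1=9). Cumulative: 9
Frame 2: SPARE (6+4=10). 10 + next roll (1) = 11. Cumulative: 20
Frame 3: SPARE (1+9=10). 10 + next roll (5) = 15. Cumulative: 35

Answer: 9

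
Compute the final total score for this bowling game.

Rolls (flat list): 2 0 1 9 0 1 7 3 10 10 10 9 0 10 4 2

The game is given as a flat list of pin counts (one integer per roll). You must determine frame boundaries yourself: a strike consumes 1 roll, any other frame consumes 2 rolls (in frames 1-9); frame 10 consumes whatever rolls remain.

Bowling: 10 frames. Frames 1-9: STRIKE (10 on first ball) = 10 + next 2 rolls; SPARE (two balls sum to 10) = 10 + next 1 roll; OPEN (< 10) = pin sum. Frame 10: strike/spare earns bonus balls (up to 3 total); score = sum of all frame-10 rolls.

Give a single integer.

Answer: 142

Derivation:
Frame 1: OPEN (2+0=2). Cumulative: 2
Frame 2: SPARE (1+9=10). 10 + next roll (0) = 10. Cumulative: 12
Frame 3: OPEN (0+1=1). Cumulative: 13
Frame 4: SPARE (7+3=10). 10 + next roll (10) = 20. Cumulative: 33
Frame 5: STRIKE. 10 + next two rolls (10+10) = 30. Cumulative: 63
Frame 6: STRIKE. 10 + next two rolls (10+9) = 29. Cumulative: 92
Frame 7: STRIKE. 10 + next two rolls (9+0) = 19. Cumulative: 111
Frame 8: OPEN (9+0=9). Cumulative: 120
Frame 9: STRIKE. 10 + next two rolls (4+2) = 16. Cumulative: 136
Frame 10: OPEN. Sum of all frame-10 rolls (4+2) = 6. Cumulative: 142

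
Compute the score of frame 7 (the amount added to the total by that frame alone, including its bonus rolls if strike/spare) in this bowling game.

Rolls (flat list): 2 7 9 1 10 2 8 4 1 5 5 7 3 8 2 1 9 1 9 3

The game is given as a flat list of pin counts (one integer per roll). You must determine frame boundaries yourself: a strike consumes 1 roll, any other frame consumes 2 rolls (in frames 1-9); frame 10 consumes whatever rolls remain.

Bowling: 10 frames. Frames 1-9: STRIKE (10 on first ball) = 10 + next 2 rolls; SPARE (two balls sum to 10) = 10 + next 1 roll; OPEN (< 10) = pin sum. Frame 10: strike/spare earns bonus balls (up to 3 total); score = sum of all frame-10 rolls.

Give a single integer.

Frame 1: OPEN (2+7=9). Cumulative: 9
Frame 2: SPARE (9+1=10). 10 + next roll (10) = 20. Cumulative: 29
Frame 3: STRIKE. 10 + next two rolls (2+8) = 20. Cumulative: 49
Frame 4: SPARE (2+8=10). 10 + next roll (4) = 14. Cumulative: 63
Frame 5: OPEN (4+1=5). Cumulative: 68
Frame 6: SPARE (5+5=10). 10 + next roll (7) = 17. Cumulative: 85
Frame 7: SPARE (7+3=10). 10 + next roll (8) = 18. Cumulative: 103
Frame 8: SPARE (8+2=10). 10 + next roll (1) = 11. Cumulative: 114
Frame 9: SPARE (1+9=10). 10 + next roll (1) = 11. Cumulative: 125

Answer: 18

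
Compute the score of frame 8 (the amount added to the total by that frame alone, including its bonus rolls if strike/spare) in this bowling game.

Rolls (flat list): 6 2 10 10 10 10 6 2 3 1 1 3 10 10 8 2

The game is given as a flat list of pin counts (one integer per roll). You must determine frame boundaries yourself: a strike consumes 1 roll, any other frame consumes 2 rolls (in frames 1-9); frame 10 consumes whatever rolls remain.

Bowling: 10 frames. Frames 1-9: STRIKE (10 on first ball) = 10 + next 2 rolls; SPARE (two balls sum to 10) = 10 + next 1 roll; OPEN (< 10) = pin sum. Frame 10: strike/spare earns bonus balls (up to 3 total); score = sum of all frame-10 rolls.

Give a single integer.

Frame 1: OPEN (6+2=8). Cumulative: 8
Frame 2: STRIKE. 10 + next two rolls (10+10) = 30. Cumulative: 38
Frame 3: STRIKE. 10 + next two rolls (10+10) = 30. Cumulative: 68
Frame 4: STRIKE. 10 + next two rolls (10+6) = 26. Cumulative: 94
Frame 5: STRIKE. 10 + next two rolls (6+2) = 18. Cumulative: 112
Frame 6: OPEN (6+2=8). Cumulative: 120
Frame 7: OPEN (3+1=4). Cumulative: 124
Frame 8: OPEN (1+3=4). Cumulative: 128
Frame 9: STRIKE. 10 + next two rolls (10+8) = 28. Cumulative: 156
Frame 10: STRIKE. Sum of all frame-10 rolls (10+8+2) = 20. Cumulative: 176

Answer: 4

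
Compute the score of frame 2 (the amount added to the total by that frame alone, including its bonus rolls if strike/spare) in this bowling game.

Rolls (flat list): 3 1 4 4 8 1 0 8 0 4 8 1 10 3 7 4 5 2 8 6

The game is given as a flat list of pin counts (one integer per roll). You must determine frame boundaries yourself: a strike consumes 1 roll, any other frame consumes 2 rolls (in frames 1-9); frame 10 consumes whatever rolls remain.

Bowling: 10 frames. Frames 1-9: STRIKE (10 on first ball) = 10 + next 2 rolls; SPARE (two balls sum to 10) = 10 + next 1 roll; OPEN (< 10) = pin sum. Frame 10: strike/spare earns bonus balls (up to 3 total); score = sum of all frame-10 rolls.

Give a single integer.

Frame 1: OPEN (3+1=4). Cumulative: 4
Frame 2: OPEN (4+4=8). Cumulative: 12
Frame 3: OPEN (8+1=9). Cumulative: 21
Frame 4: OPEN (0+8=8). Cumulative: 29

Answer: 8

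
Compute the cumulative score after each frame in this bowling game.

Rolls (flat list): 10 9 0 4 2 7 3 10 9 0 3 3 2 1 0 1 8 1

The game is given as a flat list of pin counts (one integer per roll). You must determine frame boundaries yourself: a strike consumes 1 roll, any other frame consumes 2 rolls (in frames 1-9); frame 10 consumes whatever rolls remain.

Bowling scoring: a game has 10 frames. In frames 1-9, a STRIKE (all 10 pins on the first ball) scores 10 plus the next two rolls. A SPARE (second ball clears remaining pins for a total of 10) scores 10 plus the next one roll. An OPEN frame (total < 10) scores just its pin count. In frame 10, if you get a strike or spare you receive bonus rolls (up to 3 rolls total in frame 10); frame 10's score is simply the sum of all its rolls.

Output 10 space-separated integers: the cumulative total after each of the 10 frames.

Answer: 19 28 34 54 73 82 88 91 92 101

Derivation:
Frame 1: STRIKE. 10 + next two rolls (9+0) = 19. Cumulative: 19
Frame 2: OPEN (9+0=9). Cumulative: 28
Frame 3: OPEN (4+2=6). Cumulative: 34
Frame 4: SPARE (7+3=10). 10 + next roll (10) = 20. Cumulative: 54
Frame 5: STRIKE. 10 + next two rolls (9+0) = 19. Cumulative: 73
Frame 6: OPEN (9+0=9). Cumulative: 82
Frame 7: OPEN (3+3=6). Cumulative: 88
Frame 8: OPEN (2+1=3). Cumulative: 91
Frame 9: OPEN (0+1=1). Cumulative: 92
Frame 10: OPEN. Sum of all frame-10 rolls (8+1) = 9. Cumulative: 101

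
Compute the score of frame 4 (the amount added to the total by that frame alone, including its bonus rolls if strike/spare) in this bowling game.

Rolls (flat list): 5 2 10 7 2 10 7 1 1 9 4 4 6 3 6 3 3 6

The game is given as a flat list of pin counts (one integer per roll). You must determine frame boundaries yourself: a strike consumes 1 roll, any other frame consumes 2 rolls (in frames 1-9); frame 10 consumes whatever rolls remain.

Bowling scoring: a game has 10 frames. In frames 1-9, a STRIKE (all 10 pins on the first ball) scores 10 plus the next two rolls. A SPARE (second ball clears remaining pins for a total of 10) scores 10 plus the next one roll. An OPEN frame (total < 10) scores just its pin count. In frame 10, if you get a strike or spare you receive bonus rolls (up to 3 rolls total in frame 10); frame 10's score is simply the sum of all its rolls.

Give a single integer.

Answer: 18

Derivation:
Frame 1: OPEN (5+2=7). Cumulative: 7
Frame 2: STRIKE. 10 + next two rolls (7+2) = 19. Cumulative: 26
Frame 3: OPEN (7+2=9). Cumulative: 35
Frame 4: STRIKE. 10 + next two rolls (7+1) = 18. Cumulative: 53
Frame 5: OPEN (7+1=8). Cumulative: 61
Frame 6: SPARE (1+9=10). 10 + next roll (4) = 14. Cumulative: 75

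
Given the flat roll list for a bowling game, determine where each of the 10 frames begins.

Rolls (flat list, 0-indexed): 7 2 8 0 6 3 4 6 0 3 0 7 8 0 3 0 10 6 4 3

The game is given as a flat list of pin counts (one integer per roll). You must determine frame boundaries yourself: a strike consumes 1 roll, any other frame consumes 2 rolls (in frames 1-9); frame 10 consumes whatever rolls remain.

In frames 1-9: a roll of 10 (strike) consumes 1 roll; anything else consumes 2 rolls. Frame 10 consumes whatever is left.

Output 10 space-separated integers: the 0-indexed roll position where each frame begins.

Answer: 0 2 4 6 8 10 12 14 16 17

Derivation:
Frame 1 starts at roll index 0: rolls=7,2 (sum=9), consumes 2 rolls
Frame 2 starts at roll index 2: rolls=8,0 (sum=8), consumes 2 rolls
Frame 3 starts at roll index 4: rolls=6,3 (sum=9), consumes 2 rolls
Frame 4 starts at roll index 6: rolls=4,6 (sum=10), consumes 2 rolls
Frame 5 starts at roll index 8: rolls=0,3 (sum=3), consumes 2 rolls
Frame 6 starts at roll index 10: rolls=0,7 (sum=7), consumes 2 rolls
Frame 7 starts at roll index 12: rolls=8,0 (sum=8), consumes 2 rolls
Frame 8 starts at roll index 14: rolls=3,0 (sum=3), consumes 2 rolls
Frame 9 starts at roll index 16: roll=10 (strike), consumes 1 roll
Frame 10 starts at roll index 17: 3 remaining rolls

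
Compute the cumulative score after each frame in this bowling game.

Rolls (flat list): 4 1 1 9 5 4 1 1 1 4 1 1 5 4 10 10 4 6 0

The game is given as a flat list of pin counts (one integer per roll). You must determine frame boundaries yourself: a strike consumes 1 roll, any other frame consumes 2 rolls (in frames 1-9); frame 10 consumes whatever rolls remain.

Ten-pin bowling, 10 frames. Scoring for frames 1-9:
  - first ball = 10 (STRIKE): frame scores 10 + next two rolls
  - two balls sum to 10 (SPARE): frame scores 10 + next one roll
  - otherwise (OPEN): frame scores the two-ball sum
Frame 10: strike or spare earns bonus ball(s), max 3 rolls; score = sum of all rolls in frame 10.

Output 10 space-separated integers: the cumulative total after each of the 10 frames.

Frame 1: OPEN (4+1=5). Cumulative: 5
Frame 2: SPARE (1+9=10). 10 + next roll (5) = 15. Cumulative: 20
Frame 3: OPEN (5+4=9). Cumulative: 29
Frame 4: OPEN (1+1=2). Cumulative: 31
Frame 5: OPEN (1+4=5). Cumulative: 36
Frame 6: OPEN (1+1=2). Cumulative: 38
Frame 7: OPEN (5+4=9). Cumulative: 47
Frame 8: STRIKE. 10 + next two rolls (10+4) = 24. Cumulative: 71
Frame 9: STRIKE. 10 + next two rolls (4+6) = 20. Cumulative: 91
Frame 10: SPARE. Sum of all frame-10 rolls (4+6+0) = 10. Cumulative: 101

Answer: 5 20 29 31 36 38 47 71 91 101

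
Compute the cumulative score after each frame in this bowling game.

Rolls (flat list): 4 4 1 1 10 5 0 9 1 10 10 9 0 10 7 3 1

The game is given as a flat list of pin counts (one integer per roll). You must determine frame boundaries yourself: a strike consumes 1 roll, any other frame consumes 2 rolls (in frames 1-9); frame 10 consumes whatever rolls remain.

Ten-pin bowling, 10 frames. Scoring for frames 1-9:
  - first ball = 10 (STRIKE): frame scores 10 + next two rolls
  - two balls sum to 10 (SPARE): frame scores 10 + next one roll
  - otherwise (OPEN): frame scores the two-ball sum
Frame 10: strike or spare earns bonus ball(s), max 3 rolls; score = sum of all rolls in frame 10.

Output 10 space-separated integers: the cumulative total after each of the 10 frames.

Answer: 8 10 25 30 50 79 98 107 127 138

Derivation:
Frame 1: OPEN (4+4=8). Cumulative: 8
Frame 2: OPEN (1+1=2). Cumulative: 10
Frame 3: STRIKE. 10 + next two rolls (5+0) = 15. Cumulative: 25
Frame 4: OPEN (5+0=5). Cumulative: 30
Frame 5: SPARE (9+1=10). 10 + next roll (10) = 20. Cumulative: 50
Frame 6: STRIKE. 10 + next two rolls (10+9) = 29. Cumulative: 79
Frame 7: STRIKE. 10 + next two rolls (9+0) = 19. Cumulative: 98
Frame 8: OPEN (9+0=9). Cumulative: 107
Frame 9: STRIKE. 10 + next two rolls (7+3) = 20. Cumulative: 127
Frame 10: SPARE. Sum of all frame-10 rolls (7+3+1) = 11. Cumulative: 138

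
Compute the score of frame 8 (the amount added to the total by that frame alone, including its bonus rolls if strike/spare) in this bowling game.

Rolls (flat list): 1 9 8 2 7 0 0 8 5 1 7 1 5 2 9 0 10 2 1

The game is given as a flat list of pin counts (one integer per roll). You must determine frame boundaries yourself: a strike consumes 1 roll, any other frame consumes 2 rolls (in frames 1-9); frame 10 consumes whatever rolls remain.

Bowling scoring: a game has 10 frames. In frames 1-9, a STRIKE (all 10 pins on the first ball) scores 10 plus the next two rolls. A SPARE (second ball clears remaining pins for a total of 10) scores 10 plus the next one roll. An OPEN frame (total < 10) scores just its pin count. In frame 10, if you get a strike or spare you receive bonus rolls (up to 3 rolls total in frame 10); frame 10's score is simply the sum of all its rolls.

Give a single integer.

Answer: 9

Derivation:
Frame 1: SPARE (1+9=10). 10 + next roll (8) = 18. Cumulative: 18
Frame 2: SPARE (8+2=10). 10 + next roll (7) = 17. Cumulative: 35
Frame 3: OPEN (7+0=7). Cumulative: 42
Frame 4: OPEN (0+8=8). Cumulative: 50
Frame 5: OPEN (5+1=6). Cumulative: 56
Frame 6: OPEN (7+1=8). Cumulative: 64
Frame 7: OPEN (5+2=7). Cumulative: 71
Frame 8: OPEN (9+0=9). Cumulative: 80
Frame 9: STRIKE. 10 + next two rolls (2+1) = 13. Cumulative: 93
Frame 10: OPEN. Sum of all frame-10 rolls (2+1) = 3. Cumulative: 96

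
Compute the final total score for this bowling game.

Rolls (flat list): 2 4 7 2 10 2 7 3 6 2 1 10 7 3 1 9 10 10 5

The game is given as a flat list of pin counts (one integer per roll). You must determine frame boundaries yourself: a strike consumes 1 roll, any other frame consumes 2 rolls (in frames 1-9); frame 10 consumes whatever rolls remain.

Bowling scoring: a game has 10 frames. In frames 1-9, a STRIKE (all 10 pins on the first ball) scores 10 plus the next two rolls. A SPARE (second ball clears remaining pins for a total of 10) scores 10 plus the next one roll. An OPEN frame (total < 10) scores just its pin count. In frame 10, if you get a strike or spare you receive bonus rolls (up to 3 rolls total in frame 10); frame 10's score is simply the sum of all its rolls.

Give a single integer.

Frame 1: OPEN (2+4=6). Cumulative: 6
Frame 2: OPEN (7+2=9). Cumulative: 15
Frame 3: STRIKE. 10 + next two rolls (2+7) = 19. Cumulative: 34
Frame 4: OPEN (2+7=9). Cumulative: 43
Frame 5: OPEN (3+6=9). Cumulative: 52
Frame 6: OPEN (2+1=3). Cumulative: 55
Frame 7: STRIKE. 10 + next two rolls (7+3) = 20. Cumulative: 75
Frame 8: SPARE (7+3=10). 10 + next roll (1) = 11. Cumulative: 86
Frame 9: SPARE (1+9=10). 10 + next roll (10) = 20. Cumulative: 106
Frame 10: STRIKE. Sum of all frame-10 rolls (10+10+5) = 25. Cumulative: 131

Answer: 131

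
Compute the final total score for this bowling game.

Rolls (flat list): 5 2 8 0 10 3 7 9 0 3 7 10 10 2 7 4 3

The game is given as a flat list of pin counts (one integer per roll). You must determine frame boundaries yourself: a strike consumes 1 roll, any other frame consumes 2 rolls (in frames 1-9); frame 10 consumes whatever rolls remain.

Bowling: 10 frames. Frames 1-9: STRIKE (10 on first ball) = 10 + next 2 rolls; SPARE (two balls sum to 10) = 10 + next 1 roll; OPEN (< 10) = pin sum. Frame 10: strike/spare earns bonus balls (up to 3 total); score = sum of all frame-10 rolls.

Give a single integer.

Answer: 140

Derivation:
Frame 1: OPEN (5+2=7). Cumulative: 7
Frame 2: OPEN (8+0=8). Cumulative: 15
Frame 3: STRIKE. 10 + next two rolls (3+7) = 20. Cumulative: 35
Frame 4: SPARE (3+7=10). 10 + next roll (9) = 19. Cumulative: 54
Frame 5: OPEN (9+0=9). Cumulative: 63
Frame 6: SPARE (3+7=10). 10 + next roll (10) = 20. Cumulative: 83
Frame 7: STRIKE. 10 + next two rolls (10+2) = 22. Cumulative: 105
Frame 8: STRIKE. 10 + next two rolls (2+7) = 19. Cumulative: 124
Frame 9: OPEN (2+7=9). Cumulative: 133
Frame 10: OPEN. Sum of all frame-10 rolls (4+3) = 7. Cumulative: 140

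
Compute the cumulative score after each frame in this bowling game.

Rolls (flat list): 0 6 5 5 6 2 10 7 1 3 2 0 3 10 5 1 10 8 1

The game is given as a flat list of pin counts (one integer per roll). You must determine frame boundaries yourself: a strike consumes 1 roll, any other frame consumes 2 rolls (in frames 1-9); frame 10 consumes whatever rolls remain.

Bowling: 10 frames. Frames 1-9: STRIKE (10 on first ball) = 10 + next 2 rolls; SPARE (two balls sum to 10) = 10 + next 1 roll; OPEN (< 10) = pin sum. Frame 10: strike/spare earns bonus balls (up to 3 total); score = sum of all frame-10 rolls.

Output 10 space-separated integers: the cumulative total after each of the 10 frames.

Frame 1: OPEN (0+6=6). Cumulative: 6
Frame 2: SPARE (5+5=10). 10 + next roll (6) = 16. Cumulative: 22
Frame 3: OPEN (6+2=8). Cumulative: 30
Frame 4: STRIKE. 10 + next two rolls (7+1) = 18. Cumulative: 48
Frame 5: OPEN (7+1=8). Cumulative: 56
Frame 6: OPEN (3+2=5). Cumulative: 61
Frame 7: OPEN (0+3=3). Cumulative: 64
Frame 8: STRIKE. 10 + next two rolls (5+1) = 16. Cumulative: 80
Frame 9: OPEN (5+1=6). Cumulative: 86
Frame 10: STRIKE. Sum of all frame-10 rolls (10+8+1) = 19. Cumulative: 105

Answer: 6 22 30 48 56 61 64 80 86 105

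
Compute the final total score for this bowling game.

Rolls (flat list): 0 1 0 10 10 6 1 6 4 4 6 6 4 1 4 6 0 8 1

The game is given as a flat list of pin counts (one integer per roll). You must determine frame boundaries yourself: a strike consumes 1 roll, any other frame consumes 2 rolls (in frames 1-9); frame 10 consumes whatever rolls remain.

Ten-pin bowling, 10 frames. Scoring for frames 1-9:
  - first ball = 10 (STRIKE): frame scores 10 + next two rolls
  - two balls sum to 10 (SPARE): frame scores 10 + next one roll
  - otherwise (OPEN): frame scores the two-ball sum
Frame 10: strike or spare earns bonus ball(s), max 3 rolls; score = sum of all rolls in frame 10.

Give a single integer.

Answer: 106

Derivation:
Frame 1: OPEN (0+1=1). Cumulative: 1
Frame 2: SPARE (0+10=10). 10 + next roll (10) = 20. Cumulative: 21
Frame 3: STRIKE. 10 + next two rolls (6+1) = 17. Cumulative: 38
Frame 4: OPEN (6+1=7). Cumulative: 45
Frame 5: SPARE (6+4=10). 10 + next roll (4) = 14. Cumulative: 59
Frame 6: SPARE (4+6=10). 10 + next roll (6) = 16. Cumulative: 75
Frame 7: SPARE (6+4=10). 10 + next roll (1) = 11. Cumulative: 86
Frame 8: OPEN (1+4=5). Cumulative: 91
Frame 9: OPEN (6+0=6). Cumulative: 97
Frame 10: OPEN. Sum of all frame-10 rolls (8+1) = 9. Cumulative: 106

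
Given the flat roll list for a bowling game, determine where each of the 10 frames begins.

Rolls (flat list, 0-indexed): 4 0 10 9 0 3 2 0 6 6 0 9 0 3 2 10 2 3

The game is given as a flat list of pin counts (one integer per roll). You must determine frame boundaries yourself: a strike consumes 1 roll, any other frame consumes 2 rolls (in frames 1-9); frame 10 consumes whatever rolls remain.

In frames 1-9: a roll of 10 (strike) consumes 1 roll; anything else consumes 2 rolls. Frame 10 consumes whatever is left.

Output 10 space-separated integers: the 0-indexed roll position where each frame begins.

Frame 1 starts at roll index 0: rolls=4,0 (sum=4), consumes 2 rolls
Frame 2 starts at roll index 2: roll=10 (strike), consumes 1 roll
Frame 3 starts at roll index 3: rolls=9,0 (sum=9), consumes 2 rolls
Frame 4 starts at roll index 5: rolls=3,2 (sum=5), consumes 2 rolls
Frame 5 starts at roll index 7: rolls=0,6 (sum=6), consumes 2 rolls
Frame 6 starts at roll index 9: rolls=6,0 (sum=6), consumes 2 rolls
Frame 7 starts at roll index 11: rolls=9,0 (sum=9), consumes 2 rolls
Frame 8 starts at roll index 13: rolls=3,2 (sum=5), consumes 2 rolls
Frame 9 starts at roll index 15: roll=10 (strike), consumes 1 roll
Frame 10 starts at roll index 16: 2 remaining rolls

Answer: 0 2 3 5 7 9 11 13 15 16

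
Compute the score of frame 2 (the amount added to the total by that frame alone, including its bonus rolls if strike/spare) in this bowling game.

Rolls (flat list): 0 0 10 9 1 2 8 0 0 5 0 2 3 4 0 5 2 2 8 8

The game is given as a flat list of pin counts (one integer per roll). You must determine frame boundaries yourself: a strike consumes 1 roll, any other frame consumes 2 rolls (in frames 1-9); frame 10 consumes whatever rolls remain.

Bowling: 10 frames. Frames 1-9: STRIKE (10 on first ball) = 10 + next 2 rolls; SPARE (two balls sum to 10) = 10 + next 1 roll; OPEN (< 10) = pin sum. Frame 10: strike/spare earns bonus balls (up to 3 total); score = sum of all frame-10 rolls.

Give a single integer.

Frame 1: OPEN (0+0=0). Cumulative: 0
Frame 2: STRIKE. 10 + next two rolls (9+1) = 20. Cumulative: 20
Frame 3: SPARE (9+1=10). 10 + next roll (2) = 12. Cumulative: 32
Frame 4: SPARE (2+8=10). 10 + next roll (0) = 10. Cumulative: 42

Answer: 20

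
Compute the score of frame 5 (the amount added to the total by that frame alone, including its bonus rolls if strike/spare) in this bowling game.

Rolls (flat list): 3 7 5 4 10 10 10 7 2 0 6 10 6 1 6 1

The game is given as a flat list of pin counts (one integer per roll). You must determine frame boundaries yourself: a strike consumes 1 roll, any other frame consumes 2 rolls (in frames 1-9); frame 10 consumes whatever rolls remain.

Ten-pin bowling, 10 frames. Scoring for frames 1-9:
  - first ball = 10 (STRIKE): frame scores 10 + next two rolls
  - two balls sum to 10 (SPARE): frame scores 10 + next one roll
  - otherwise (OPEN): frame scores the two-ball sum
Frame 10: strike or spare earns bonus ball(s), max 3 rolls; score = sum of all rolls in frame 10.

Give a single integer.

Answer: 19

Derivation:
Frame 1: SPARE (3+7=10). 10 + next roll (5) = 15. Cumulative: 15
Frame 2: OPEN (5+4=9). Cumulative: 24
Frame 3: STRIKE. 10 + next two rolls (10+10) = 30. Cumulative: 54
Frame 4: STRIKE. 10 + next two rolls (10+7) = 27. Cumulative: 81
Frame 5: STRIKE. 10 + next two rolls (7+2) = 19. Cumulative: 100
Frame 6: OPEN (7+2=9). Cumulative: 109
Frame 7: OPEN (0+6=6). Cumulative: 115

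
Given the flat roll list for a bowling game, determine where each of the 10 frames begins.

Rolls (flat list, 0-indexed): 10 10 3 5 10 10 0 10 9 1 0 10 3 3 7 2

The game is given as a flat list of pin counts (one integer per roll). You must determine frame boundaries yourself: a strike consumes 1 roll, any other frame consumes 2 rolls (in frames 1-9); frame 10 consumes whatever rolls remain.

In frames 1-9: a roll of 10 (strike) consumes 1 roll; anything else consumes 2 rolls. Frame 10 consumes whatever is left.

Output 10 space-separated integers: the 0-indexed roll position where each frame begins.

Answer: 0 1 2 4 5 6 8 10 12 14

Derivation:
Frame 1 starts at roll index 0: roll=10 (strike), consumes 1 roll
Frame 2 starts at roll index 1: roll=10 (strike), consumes 1 roll
Frame 3 starts at roll index 2: rolls=3,5 (sum=8), consumes 2 rolls
Frame 4 starts at roll index 4: roll=10 (strike), consumes 1 roll
Frame 5 starts at roll index 5: roll=10 (strike), consumes 1 roll
Frame 6 starts at roll index 6: rolls=0,10 (sum=10), consumes 2 rolls
Frame 7 starts at roll index 8: rolls=9,1 (sum=10), consumes 2 rolls
Frame 8 starts at roll index 10: rolls=0,10 (sum=10), consumes 2 rolls
Frame 9 starts at roll index 12: rolls=3,3 (sum=6), consumes 2 rolls
Frame 10 starts at roll index 14: 2 remaining rolls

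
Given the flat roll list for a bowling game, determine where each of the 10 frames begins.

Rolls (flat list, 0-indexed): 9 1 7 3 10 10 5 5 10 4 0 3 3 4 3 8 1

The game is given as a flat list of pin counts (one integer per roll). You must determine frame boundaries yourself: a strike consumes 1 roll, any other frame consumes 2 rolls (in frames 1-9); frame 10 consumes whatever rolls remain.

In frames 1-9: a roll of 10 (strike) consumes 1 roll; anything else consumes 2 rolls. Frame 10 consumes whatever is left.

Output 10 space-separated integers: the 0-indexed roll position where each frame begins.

Frame 1 starts at roll index 0: rolls=9,1 (sum=10), consumes 2 rolls
Frame 2 starts at roll index 2: rolls=7,3 (sum=10), consumes 2 rolls
Frame 3 starts at roll index 4: roll=10 (strike), consumes 1 roll
Frame 4 starts at roll index 5: roll=10 (strike), consumes 1 roll
Frame 5 starts at roll index 6: rolls=5,5 (sum=10), consumes 2 rolls
Frame 6 starts at roll index 8: roll=10 (strike), consumes 1 roll
Frame 7 starts at roll index 9: rolls=4,0 (sum=4), consumes 2 rolls
Frame 8 starts at roll index 11: rolls=3,3 (sum=6), consumes 2 rolls
Frame 9 starts at roll index 13: rolls=4,3 (sum=7), consumes 2 rolls
Frame 10 starts at roll index 15: 2 remaining rolls

Answer: 0 2 4 5 6 8 9 11 13 15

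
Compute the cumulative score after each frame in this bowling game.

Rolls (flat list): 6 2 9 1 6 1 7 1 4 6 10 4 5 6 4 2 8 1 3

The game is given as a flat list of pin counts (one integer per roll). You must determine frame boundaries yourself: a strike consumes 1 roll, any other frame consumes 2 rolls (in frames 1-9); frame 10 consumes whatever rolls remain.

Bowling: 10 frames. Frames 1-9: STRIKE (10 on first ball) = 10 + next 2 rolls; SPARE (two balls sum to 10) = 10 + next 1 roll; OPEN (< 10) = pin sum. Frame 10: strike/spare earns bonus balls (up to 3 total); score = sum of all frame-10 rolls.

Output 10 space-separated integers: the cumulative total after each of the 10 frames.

Answer: 8 24 31 39 59 78 87 99 110 114

Derivation:
Frame 1: OPEN (6+2=8). Cumulative: 8
Frame 2: SPARE (9+1=10). 10 + next roll (6) = 16. Cumulative: 24
Frame 3: OPEN (6+1=7). Cumulative: 31
Frame 4: OPEN (7+1=8). Cumulative: 39
Frame 5: SPARE (4+6=10). 10 + next roll (10) = 20. Cumulative: 59
Frame 6: STRIKE. 10 + next two rolls (4+5) = 19. Cumulative: 78
Frame 7: OPEN (4+5=9). Cumulative: 87
Frame 8: SPARE (6+4=10). 10 + next roll (2) = 12. Cumulative: 99
Frame 9: SPARE (2+8=10). 10 + next roll (1) = 11. Cumulative: 110
Frame 10: OPEN. Sum of all frame-10 rolls (1+3) = 4. Cumulative: 114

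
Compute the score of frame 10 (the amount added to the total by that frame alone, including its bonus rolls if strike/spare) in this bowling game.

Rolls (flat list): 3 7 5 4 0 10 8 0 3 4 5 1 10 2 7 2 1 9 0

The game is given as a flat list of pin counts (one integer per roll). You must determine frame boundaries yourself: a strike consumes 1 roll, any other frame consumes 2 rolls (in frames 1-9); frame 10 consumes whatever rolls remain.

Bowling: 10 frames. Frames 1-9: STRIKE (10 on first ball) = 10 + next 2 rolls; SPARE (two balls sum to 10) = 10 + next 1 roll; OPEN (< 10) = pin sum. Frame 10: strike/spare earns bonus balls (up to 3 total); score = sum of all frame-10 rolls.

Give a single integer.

Frame 1: SPARE (3+7=10). 10 + next roll (5) = 15. Cumulative: 15
Frame 2: OPEN (5+4=9). Cumulative: 24
Frame 3: SPARE (0+10=10). 10 + next roll (8) = 18. Cumulative: 42
Frame 4: OPEN (8+0=8). Cumulative: 50
Frame 5: OPEN (3+4=7). Cumulative: 57
Frame 6: OPEN (5+1=6). Cumulative: 63
Frame 7: STRIKE. 10 + next two rolls (2+7) = 19. Cumulative: 82
Frame 8: OPEN (2+7=9). Cumulative: 91
Frame 9: OPEN (2+1=3). Cumulative: 94
Frame 10: OPEN. Sum of all frame-10 rolls (9+0) = 9. Cumulative: 103

Answer: 9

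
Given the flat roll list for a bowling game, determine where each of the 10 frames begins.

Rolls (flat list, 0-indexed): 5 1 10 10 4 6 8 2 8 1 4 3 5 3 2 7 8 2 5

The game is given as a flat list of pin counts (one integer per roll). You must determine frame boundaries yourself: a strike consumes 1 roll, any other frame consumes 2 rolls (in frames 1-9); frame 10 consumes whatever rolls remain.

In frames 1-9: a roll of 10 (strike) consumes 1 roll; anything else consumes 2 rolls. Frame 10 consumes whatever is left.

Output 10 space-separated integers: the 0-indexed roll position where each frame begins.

Answer: 0 2 3 4 6 8 10 12 14 16

Derivation:
Frame 1 starts at roll index 0: rolls=5,1 (sum=6), consumes 2 rolls
Frame 2 starts at roll index 2: roll=10 (strike), consumes 1 roll
Frame 3 starts at roll index 3: roll=10 (strike), consumes 1 roll
Frame 4 starts at roll index 4: rolls=4,6 (sum=10), consumes 2 rolls
Frame 5 starts at roll index 6: rolls=8,2 (sum=10), consumes 2 rolls
Frame 6 starts at roll index 8: rolls=8,1 (sum=9), consumes 2 rolls
Frame 7 starts at roll index 10: rolls=4,3 (sum=7), consumes 2 rolls
Frame 8 starts at roll index 12: rolls=5,3 (sum=8), consumes 2 rolls
Frame 9 starts at roll index 14: rolls=2,7 (sum=9), consumes 2 rolls
Frame 10 starts at roll index 16: 3 remaining rolls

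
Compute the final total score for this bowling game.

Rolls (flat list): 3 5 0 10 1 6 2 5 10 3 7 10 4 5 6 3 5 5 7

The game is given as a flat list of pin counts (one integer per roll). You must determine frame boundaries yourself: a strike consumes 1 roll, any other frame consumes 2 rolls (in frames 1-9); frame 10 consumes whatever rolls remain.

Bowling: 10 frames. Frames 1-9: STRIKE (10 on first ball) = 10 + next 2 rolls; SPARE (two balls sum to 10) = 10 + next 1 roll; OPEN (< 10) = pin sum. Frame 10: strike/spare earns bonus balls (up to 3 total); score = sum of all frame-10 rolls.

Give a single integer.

Frame 1: OPEN (3+5=8). Cumulative: 8
Frame 2: SPARE (0+10=10). 10 + next roll (1) = 11. Cumulative: 19
Frame 3: OPEN (1+6=7). Cumulative: 26
Frame 4: OPEN (2+5=7). Cumulative: 33
Frame 5: STRIKE. 10 + next two rolls (3+7) = 20. Cumulative: 53
Frame 6: SPARE (3+7=10). 10 + next roll (10) = 20. Cumulative: 73
Frame 7: STRIKE. 10 + next two rolls (4+5) = 19. Cumulative: 92
Frame 8: OPEN (4+5=9). Cumulative: 101
Frame 9: OPEN (6+3=9). Cumulative: 110
Frame 10: SPARE. Sum of all frame-10 rolls (5+5+7) = 17. Cumulative: 127

Answer: 127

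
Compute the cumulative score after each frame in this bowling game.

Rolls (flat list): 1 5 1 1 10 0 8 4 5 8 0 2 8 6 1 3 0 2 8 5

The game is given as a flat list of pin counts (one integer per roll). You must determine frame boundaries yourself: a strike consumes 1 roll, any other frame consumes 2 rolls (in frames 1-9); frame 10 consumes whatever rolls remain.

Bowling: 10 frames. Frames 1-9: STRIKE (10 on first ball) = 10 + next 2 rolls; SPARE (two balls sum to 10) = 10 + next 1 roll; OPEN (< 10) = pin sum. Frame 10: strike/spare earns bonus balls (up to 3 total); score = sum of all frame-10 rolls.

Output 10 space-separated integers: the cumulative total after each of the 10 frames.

Frame 1: OPEN (1+5=6). Cumulative: 6
Frame 2: OPEN (1+1=2). Cumulative: 8
Frame 3: STRIKE. 10 + next two rolls (0+8) = 18. Cumulative: 26
Frame 4: OPEN (0+8=8). Cumulative: 34
Frame 5: OPEN (4+5=9). Cumulative: 43
Frame 6: OPEN (8+0=8). Cumulative: 51
Frame 7: SPARE (2+8=10). 10 + next roll (6) = 16. Cumulative: 67
Frame 8: OPEN (6+1=7). Cumulative: 74
Frame 9: OPEN (3+0=3). Cumulative: 77
Frame 10: SPARE. Sum of all frame-10 rolls (2+8+5) = 15. Cumulative: 92

Answer: 6 8 26 34 43 51 67 74 77 92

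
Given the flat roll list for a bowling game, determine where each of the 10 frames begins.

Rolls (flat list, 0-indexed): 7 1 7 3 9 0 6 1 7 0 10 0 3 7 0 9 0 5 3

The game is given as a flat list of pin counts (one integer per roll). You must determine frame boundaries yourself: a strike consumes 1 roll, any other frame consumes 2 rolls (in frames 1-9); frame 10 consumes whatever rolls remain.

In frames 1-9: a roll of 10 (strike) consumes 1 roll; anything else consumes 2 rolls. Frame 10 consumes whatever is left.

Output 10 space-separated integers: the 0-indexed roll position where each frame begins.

Frame 1 starts at roll index 0: rolls=7,1 (sum=8), consumes 2 rolls
Frame 2 starts at roll index 2: rolls=7,3 (sum=10), consumes 2 rolls
Frame 3 starts at roll index 4: rolls=9,0 (sum=9), consumes 2 rolls
Frame 4 starts at roll index 6: rolls=6,1 (sum=7), consumes 2 rolls
Frame 5 starts at roll index 8: rolls=7,0 (sum=7), consumes 2 rolls
Frame 6 starts at roll index 10: roll=10 (strike), consumes 1 roll
Frame 7 starts at roll index 11: rolls=0,3 (sum=3), consumes 2 rolls
Frame 8 starts at roll index 13: rolls=7,0 (sum=7), consumes 2 rolls
Frame 9 starts at roll index 15: rolls=9,0 (sum=9), consumes 2 rolls
Frame 10 starts at roll index 17: 2 remaining rolls

Answer: 0 2 4 6 8 10 11 13 15 17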